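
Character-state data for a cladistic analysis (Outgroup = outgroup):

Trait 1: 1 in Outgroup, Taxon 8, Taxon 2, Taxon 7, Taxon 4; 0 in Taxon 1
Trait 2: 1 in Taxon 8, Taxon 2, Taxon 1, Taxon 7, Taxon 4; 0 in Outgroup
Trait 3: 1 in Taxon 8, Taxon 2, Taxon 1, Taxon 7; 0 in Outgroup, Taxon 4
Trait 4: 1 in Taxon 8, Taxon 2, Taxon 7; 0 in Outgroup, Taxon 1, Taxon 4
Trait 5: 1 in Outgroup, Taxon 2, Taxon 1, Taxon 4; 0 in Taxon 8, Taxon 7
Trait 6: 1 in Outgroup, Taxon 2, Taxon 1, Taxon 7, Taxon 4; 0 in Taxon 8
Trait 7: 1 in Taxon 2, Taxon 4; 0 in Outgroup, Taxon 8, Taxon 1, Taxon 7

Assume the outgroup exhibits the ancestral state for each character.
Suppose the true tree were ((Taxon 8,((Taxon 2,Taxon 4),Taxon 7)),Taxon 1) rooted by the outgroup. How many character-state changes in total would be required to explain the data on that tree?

10

Map each character onto ((Taxon 8,((Taxon 2,Taxon 4),Taxon 7)),Taxon 1) (rooted by Outgroup) and count the minimum state changes it requires (Fitch parsimony):
Trait 1: 1; Trait 2: 1; Trait 3: 2; Trait 4: 2; Trait 5: 2; Trait 6: 1; Trait 7: 1.
Total tree length = 10.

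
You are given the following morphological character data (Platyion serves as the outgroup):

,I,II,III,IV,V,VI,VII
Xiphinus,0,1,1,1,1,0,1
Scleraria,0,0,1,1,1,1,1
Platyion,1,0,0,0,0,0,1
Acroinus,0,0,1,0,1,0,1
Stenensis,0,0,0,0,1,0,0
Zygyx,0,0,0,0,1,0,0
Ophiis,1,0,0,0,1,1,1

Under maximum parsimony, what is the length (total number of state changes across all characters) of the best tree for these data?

8

Character polarity is set by the outgroup: the derived state is whichever differs from the outgroup's state, so for I, VII the derived state is '0', and for the remaining characters it is '1'.
I (derived state '0') is shared by Acroinus, Scleraria, Stenensis, Xiphinus, and Zygyx — a synapomorphy uniting that clade.
II: derived state '1' in Xiphinus only — an autapomorphy, so it tells us nothing about relationships among taxa.
III: derived state '1' in Acroinus, Scleraria, and Xiphinus only — synapomorphy for {Acroinus, Scleraria, Xiphinus}.
Only Scleraria and Xiphinus show the derived state '1' for IV, supporting them as a clade.
V (derived state '1') is shared by all ingroup taxa — unites the whole ingroup.
VI (state '1') occurs in Ophiis and Scleraria but conflicts with the nesting implied by the other characters — most parsimoniously interpreted as homoplasy.
VII (derived state '0') is shared by Stenensis and Zygyx — a synapomorphy uniting that clade.
Most parsimonious ingroup topology: ((((Xiphinus,Scleraria),Acroinus),(Zygyx,Stenensis)),Ophiis).
Changes per character on this tree: I: 1; II: 1; III: 1; IV: 1; V: 1; VI: 2; VII: 1.
Total = 8.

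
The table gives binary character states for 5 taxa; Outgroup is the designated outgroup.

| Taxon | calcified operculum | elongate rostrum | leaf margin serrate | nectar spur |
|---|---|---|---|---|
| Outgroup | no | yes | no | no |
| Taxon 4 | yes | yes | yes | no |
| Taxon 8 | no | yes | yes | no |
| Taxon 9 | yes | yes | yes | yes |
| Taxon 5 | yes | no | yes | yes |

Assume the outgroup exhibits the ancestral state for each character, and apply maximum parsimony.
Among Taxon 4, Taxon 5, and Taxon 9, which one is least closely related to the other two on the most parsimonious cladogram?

Taxon 4

Character polarity is set by the outgroup: the derived state is whichever differs from the outgroup's state, so for elongate rostrum the derived state is 'no', and for the remaining characters it is 'yes'.
Only Taxon 4, Taxon 5, and Taxon 9 show the derived state 'yes' for calcified operculum, supporting them as a clade.
elongate rostrum: derived state 'no' in Taxon 5 only — an autapomorphy, so it tells us nothing about relationships among taxa.
leaf margin serrate (derived state 'yes') is shared by all ingroup taxa — unites the whole ingroup.
Only Taxon 5 and Taxon 9 show the derived state 'yes' for nectar spur, supporting them as a clade.
Most parsimonious ingroup topology: ((Taxon 4,(Taxon 9,Taxon 5)),Taxon 8).
Taxon 5 and Taxon 9 share a more recent common ancestor with each other than either does with Taxon 4, so Taxon 4 is the least closely related of the three.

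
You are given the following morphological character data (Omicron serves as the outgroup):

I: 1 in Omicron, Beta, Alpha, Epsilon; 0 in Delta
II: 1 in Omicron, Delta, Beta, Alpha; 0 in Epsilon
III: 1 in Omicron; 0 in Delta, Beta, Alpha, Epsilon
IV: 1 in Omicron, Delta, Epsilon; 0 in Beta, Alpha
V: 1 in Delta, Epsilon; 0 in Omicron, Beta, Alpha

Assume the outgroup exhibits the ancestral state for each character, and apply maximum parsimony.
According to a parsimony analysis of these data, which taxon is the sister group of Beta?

Alpha

Character polarity is set by the outgroup: the derived state is whichever differs from the outgroup's state, so for I, II, III, IV the derived state is '0', and for the remaining characters it is '1'.
I (derived state '0') is unique to Delta (autapomorphy; uninformative for grouping).
II: derived state '0' in Epsilon only — an autapomorphy, so it tells us nothing about relationships among taxa.
III (derived state '0') is shared by all ingroup taxa — unites the whole ingroup.
Only Alpha and Beta show the derived state '0' for IV, supporting them as a clade.
V: derived state '1' in Delta and Epsilon only — synapomorphy for {Delta, Epsilon}.
Most parsimonious ingroup topology: ((Delta,Epsilon),(Beta,Alpha)).
Beta and Alpha form a cherry on this tree, so they are sister taxa.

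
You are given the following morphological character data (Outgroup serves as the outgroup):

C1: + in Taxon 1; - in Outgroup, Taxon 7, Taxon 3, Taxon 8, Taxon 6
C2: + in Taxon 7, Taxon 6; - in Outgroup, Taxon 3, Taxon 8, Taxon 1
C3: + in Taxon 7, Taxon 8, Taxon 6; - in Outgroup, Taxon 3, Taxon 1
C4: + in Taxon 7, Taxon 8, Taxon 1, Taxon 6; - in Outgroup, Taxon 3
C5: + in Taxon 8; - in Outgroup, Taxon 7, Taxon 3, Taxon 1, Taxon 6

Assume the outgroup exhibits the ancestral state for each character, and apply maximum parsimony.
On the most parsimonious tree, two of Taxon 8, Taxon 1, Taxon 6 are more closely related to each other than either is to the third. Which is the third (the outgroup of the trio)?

The outgroup has state '-' for every character, so '+' is the derived state throughout.
C1: derived state '+' in Taxon 1 only — an autapomorphy, so it tells us nothing about relationships among taxa.
Only Taxon 6 and Taxon 7 show the derived state '+' for C2, supporting them as a clade.
C3: derived state '+' in Taxon 6, Taxon 7, and Taxon 8 only — synapomorphy for {Taxon 6, Taxon 7, Taxon 8}.
C4: derived state '+' in Taxon 1, Taxon 6, Taxon 7, and Taxon 8 only — synapomorphy for {Taxon 1, Taxon 6, Taxon 7, Taxon 8}.
C5: derived state '+' in Taxon 8 only — an autapomorphy, so it tells us nothing about relationships among taxa.
Most parsimonious ingroup topology: ((((Taxon 6,Taxon 7),Taxon 8),Taxon 1),Taxon 3).
Taxon 6 and Taxon 8 share a more recent common ancestor with each other than either does with Taxon 1, so Taxon 1 is the least closely related of the three.

Taxon 1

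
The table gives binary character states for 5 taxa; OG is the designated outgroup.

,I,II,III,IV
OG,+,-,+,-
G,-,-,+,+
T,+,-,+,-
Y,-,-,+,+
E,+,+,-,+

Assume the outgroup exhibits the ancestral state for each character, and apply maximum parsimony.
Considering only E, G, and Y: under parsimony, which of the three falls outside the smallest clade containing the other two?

Character polarity is set by the outgroup: the derived state is whichever differs from the outgroup's state, so for I, III the derived state is '-', and for the remaining characters it is '+'.
I: derived state '-' in G and Y only — synapomorphy for {G, Y}.
II (derived state '+') is unique to E (autapomorphy; uninformative for grouping).
III (derived state '-') is unique to E (autapomorphy; uninformative for grouping).
IV: derived state '+' in E, G, and Y only — synapomorphy for {E, G, Y}.
Most parsimonious ingroup topology: (((G,Y),E),T).
Y and G share a more recent common ancestor with each other than either does with E, so E is the least closely related of the three.

E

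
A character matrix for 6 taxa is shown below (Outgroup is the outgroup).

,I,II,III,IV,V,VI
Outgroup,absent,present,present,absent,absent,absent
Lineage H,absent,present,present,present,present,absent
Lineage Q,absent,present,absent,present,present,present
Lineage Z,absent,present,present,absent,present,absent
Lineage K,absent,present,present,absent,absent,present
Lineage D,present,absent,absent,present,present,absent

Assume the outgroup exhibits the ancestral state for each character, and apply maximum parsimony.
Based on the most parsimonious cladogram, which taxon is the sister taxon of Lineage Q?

Character polarity is set by the outgroup: the derived state is whichever differs from the outgroup's state, so for II, III the derived state is 'absent', and for the remaining characters it is 'present'.
I (derived state 'present') is unique to Lineage D (autapomorphy; uninformative for grouping).
II: derived state 'absent' in Lineage D only — an autapomorphy, so it tells us nothing about relationships among taxa.
Only Lineage D and Lineage Q show the derived state 'absent' for III, supporting them as a clade.
Only Lineage D, Lineage H, and Lineage Q show the derived state 'present' for IV, supporting them as a clade.
V (derived state 'present') is shared by Lineage D, Lineage H, Lineage Q, and Lineage Z — a synapomorphy uniting that clade.
VI (state 'present') occurs in Lineage K and Lineage Q but conflicts with the nesting implied by the other characters — most parsimoniously interpreted as homoplasy.
Most parsimonious ingroup topology: (((Lineage H,(Lineage Q,Lineage D)),Lineage Z),Lineage K).
Lineage Q and Lineage D form a cherry on this tree, so they are sister taxa.

Lineage D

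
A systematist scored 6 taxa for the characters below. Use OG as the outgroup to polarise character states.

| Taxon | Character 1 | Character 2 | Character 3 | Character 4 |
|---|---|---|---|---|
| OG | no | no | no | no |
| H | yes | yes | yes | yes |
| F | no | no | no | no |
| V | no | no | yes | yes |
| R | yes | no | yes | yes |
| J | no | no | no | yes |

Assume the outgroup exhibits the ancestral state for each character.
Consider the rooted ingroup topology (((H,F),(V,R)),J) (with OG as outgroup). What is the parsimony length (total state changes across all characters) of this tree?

Map each character onto (((H,F),(V,R)),J) (rooted by OG) and count the minimum state changes it requires (Fitch parsimony):
Character 1: 2; Character 2: 1; Character 3: 2; Character 4: 2.
Total tree length = 7.

7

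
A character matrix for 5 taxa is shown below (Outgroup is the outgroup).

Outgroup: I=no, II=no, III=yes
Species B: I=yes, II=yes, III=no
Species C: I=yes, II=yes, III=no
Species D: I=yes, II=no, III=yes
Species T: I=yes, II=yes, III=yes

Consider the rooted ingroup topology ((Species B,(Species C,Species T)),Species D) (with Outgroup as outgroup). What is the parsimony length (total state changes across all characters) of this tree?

Map each character onto ((Species B,(Species C,Species T)),Species D) (rooted by Outgroup) and count the minimum state changes it requires (Fitch parsimony):
I: 1; II: 1; III: 2.
Total tree length = 4.

4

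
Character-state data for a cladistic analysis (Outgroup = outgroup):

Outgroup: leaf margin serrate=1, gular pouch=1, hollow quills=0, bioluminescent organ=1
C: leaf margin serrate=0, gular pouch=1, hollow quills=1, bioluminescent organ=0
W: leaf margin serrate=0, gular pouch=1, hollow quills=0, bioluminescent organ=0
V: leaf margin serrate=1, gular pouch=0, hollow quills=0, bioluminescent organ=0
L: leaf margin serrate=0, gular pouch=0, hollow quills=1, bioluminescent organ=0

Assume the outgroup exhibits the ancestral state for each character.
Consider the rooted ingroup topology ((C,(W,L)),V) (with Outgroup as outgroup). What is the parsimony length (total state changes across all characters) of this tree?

Map each character onto ((C,(W,L)),V) (rooted by Outgroup) and count the minimum state changes it requires (Fitch parsimony):
leaf margin serrate: 1; gular pouch: 2; hollow quills: 2; bioluminescent organ: 1.
Total tree length = 6.

6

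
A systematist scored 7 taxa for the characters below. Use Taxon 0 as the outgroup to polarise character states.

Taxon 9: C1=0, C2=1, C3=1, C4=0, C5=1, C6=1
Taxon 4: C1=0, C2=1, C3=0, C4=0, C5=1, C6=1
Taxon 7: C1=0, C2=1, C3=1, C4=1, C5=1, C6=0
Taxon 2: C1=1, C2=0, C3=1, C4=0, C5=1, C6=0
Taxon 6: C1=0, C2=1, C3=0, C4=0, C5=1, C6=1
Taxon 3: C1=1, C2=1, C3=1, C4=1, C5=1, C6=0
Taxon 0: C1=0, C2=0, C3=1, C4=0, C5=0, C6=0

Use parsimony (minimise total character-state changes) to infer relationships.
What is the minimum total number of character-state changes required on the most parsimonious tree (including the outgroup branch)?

7

Character polarity is set by the outgroup: the derived state is whichever differs from the outgroup's state, so for C3 the derived state is '0', and for the remaining characters it is '1'.
C1 (state '1') occurs in Taxon 2 and Taxon 3 but conflicts with the nesting implied by the other characters — most parsimoniously interpreted as homoplasy.
C2: derived state '1' in Taxon 3, Taxon 4, Taxon 6, Taxon 7, and Taxon 9 only — synapomorphy for {Taxon 3, Taxon 4, Taxon 6, Taxon 7, Taxon 9}.
Only Taxon 4 and Taxon 6 show the derived state '0' for C3, supporting them as a clade.
C4: derived state '1' in Taxon 3 and Taxon 7 only — synapomorphy for {Taxon 3, Taxon 7}.
C5 (derived state '1') is shared by all ingroup taxa — unites the whole ingroup.
Only Taxon 4, Taxon 6, and Taxon 9 show the derived state '1' for C6, supporting them as a clade.
Most parsimonious ingroup topology: (Taxon 2,((Taxon 7,Taxon 3),((Taxon 4,Taxon 6),Taxon 9))).
Changes per character on this tree: C1: 2; C2: 1; C3: 1; C4: 1; C5: 1; C6: 1.
Total = 7.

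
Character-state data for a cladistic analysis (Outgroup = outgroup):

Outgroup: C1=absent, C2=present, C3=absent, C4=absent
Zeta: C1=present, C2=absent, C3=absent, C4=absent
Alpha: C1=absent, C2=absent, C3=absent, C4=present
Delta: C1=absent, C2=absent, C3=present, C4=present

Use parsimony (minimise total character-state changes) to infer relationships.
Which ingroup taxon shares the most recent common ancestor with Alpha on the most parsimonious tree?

Character polarity is set by the outgroup: the derived state is whichever differs from the outgroup's state, so for C2 the derived state is 'absent', and for the remaining characters it is 'present'.
C1 (derived state 'present') is unique to Zeta (autapomorphy; uninformative for grouping).
All ingroup taxa share the derived state 'absent' for C2; it defines the ingroup but does not resolve relationships within it.
C3 (derived state 'present') is unique to Delta (autapomorphy; uninformative for grouping).
Only Alpha and Delta show the derived state 'present' for C4, supporting them as a clade.
Most parsimonious ingroup topology: (Zeta,(Alpha,Delta)).
Alpha and Delta form a cherry on this tree, so they are sister taxa.

Delta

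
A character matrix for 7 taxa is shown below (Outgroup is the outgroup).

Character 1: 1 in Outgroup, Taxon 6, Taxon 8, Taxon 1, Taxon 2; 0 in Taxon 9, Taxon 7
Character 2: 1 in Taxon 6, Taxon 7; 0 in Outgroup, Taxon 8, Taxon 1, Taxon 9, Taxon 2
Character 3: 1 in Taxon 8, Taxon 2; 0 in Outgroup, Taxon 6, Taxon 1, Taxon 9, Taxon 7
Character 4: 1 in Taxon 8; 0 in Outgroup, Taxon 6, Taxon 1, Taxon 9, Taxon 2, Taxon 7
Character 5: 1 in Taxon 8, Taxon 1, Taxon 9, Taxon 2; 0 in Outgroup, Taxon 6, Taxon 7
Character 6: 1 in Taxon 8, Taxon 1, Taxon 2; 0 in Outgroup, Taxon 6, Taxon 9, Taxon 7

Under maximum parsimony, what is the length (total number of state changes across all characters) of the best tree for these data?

Character polarity is set by the outgroup: the derived state is whichever differs from the outgroup's state, so for Character 1 the derived state is '0', and for the remaining characters it is '1'.
Character 1 (state '0') occurs in Taxon 7 and Taxon 9 but conflicts with the nesting implied by the other characters — most parsimoniously interpreted as homoplasy.
Character 2 (derived state '1') is shared by Taxon 6 and Taxon 7 — a synapomorphy uniting that clade.
Character 3 (derived state '1') is shared by Taxon 2 and Taxon 8 — a synapomorphy uniting that clade.
Character 4 (derived state '1') is unique to Taxon 8 (autapomorphy; uninformative for grouping).
Only Taxon 1, Taxon 2, Taxon 8, and Taxon 9 show the derived state '1' for Character 5, supporting them as a clade.
Character 6: derived state '1' in Taxon 1, Taxon 2, and Taxon 8 only — synapomorphy for {Taxon 1, Taxon 2, Taxon 8}.
Most parsimonious ingroup topology: ((Taxon 6,Taxon 7),(((Taxon 8,Taxon 2),Taxon 1),Taxon 9)).
Changes per character on this tree: Character 1: 2; Character 2: 1; Character 3: 1; Character 4: 1; Character 5: 1; Character 6: 1.
Total = 7.

7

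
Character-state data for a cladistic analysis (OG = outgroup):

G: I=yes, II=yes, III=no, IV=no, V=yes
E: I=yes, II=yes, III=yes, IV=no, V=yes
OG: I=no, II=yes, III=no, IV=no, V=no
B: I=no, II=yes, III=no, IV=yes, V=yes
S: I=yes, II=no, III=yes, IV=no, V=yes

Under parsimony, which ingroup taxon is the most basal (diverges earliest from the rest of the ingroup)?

B

Character polarity is set by the outgroup: the derived state is whichever differs from the outgroup's state, so for II the derived state is 'no', and for the remaining characters it is 'yes'.
I (derived state 'yes') is shared by E, G, and S — a synapomorphy uniting that clade.
II: derived state 'no' in S only — an autapomorphy, so it tells us nothing about relationships among taxa.
III (derived state 'yes') is shared by E and S — a synapomorphy uniting that clade.
IV: derived state 'yes' in B only — an autapomorphy, so it tells us nothing about relationships among taxa.
V (derived state 'yes') is shared by all ingroup taxa — unites the whole ingroup.
Most parsimonious ingroup topology: ((G,(E,S)),B).
B is sister to the clade containing all other ingroup taxa, so it is the earliest-diverging (most basal) ingroup lineage.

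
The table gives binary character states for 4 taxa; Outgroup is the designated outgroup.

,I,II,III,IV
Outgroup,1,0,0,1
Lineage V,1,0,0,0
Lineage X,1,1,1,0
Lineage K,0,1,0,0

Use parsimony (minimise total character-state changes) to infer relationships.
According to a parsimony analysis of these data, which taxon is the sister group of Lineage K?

Character polarity is set by the outgroup: the derived state is whichever differs from the outgroup's state, so for I, IV the derived state is '0', and for the remaining characters it is '1'.
I (derived state '0') is unique to Lineage K (autapomorphy; uninformative for grouping).
Only Lineage K and Lineage X show the derived state '1' for II, supporting them as a clade.
III (derived state '1') is unique to Lineage X (autapomorphy; uninformative for grouping).
IV (derived state '0') is shared by all ingroup taxa — unites the whole ingroup.
Most parsimonious ingroup topology: (Lineage V,(Lineage X,Lineage K)).
Lineage K and Lineage X form a cherry on this tree, so they are sister taxa.

Lineage X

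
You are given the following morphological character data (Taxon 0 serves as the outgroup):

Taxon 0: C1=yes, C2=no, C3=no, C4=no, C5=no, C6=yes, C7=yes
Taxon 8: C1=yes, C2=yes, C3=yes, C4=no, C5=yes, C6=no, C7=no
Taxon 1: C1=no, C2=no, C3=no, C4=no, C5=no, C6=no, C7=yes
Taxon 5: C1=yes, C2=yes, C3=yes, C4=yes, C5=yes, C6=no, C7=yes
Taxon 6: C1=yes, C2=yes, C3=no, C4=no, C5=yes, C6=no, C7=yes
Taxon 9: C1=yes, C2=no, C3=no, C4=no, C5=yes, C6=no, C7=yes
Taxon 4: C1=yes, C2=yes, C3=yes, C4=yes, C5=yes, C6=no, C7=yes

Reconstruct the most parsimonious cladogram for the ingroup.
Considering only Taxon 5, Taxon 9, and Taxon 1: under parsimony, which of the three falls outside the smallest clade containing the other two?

Character polarity is set by the outgroup: the derived state is whichever differs from the outgroup's state, so for C1, C6, C7 the derived state is 'no', and for the remaining characters it is 'yes'.
C1 (derived state 'no') is unique to Taxon 1 (autapomorphy; uninformative for grouping).
C2 (derived state 'yes') is shared by Taxon 4, Taxon 5, Taxon 6, and Taxon 8 — a synapomorphy uniting that clade.
Only Taxon 4, Taxon 5, and Taxon 8 show the derived state 'yes' for C3, supporting them as a clade.
C4: derived state 'yes' in Taxon 4 and Taxon 5 only — synapomorphy for {Taxon 4, Taxon 5}.
Only Taxon 4, Taxon 5, Taxon 6, Taxon 8, and Taxon 9 show the derived state 'yes' for C5, supporting them as a clade.
All ingroup taxa share the derived state 'no' for C6; it defines the ingroup but does not resolve relationships within it.
C7 (derived state 'no') is unique to Taxon 8 (autapomorphy; uninformative for grouping).
Most parsimonious ingroup topology: ((((Taxon 8,(Taxon 5,Taxon 4)),Taxon 6),Taxon 9),Taxon 1).
Taxon 5 and Taxon 9 share a more recent common ancestor with each other than either does with Taxon 1, so Taxon 1 is the least closely related of the three.

Taxon 1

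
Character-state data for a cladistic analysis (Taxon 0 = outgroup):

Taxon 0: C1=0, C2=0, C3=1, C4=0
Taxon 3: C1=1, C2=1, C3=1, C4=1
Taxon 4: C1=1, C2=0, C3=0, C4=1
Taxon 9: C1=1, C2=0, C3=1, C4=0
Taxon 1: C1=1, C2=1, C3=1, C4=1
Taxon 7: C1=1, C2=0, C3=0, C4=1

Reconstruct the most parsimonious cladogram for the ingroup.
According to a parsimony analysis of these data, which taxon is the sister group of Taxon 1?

Character polarity is set by the outgroup: the derived state is whichever differs from the outgroup's state, so for C3 the derived state is '0', and for the remaining characters it is '1'.
All ingroup taxa share the derived state '1' for C1; it defines the ingroup but does not resolve relationships within it.
C2: derived state '1' in Taxon 1 and Taxon 3 only — synapomorphy for {Taxon 1, Taxon 3}.
C3: derived state '0' in Taxon 4 and Taxon 7 only — synapomorphy for {Taxon 4, Taxon 7}.
C4 (derived state '1') is shared by Taxon 1, Taxon 3, Taxon 4, and Taxon 7 — a synapomorphy uniting that clade.
Most parsimonious ingroup topology: (((Taxon 3,Taxon 1),(Taxon 4,Taxon 7)),Taxon 9).
Taxon 1 and Taxon 3 form a cherry on this tree, so they are sister taxa.

Taxon 3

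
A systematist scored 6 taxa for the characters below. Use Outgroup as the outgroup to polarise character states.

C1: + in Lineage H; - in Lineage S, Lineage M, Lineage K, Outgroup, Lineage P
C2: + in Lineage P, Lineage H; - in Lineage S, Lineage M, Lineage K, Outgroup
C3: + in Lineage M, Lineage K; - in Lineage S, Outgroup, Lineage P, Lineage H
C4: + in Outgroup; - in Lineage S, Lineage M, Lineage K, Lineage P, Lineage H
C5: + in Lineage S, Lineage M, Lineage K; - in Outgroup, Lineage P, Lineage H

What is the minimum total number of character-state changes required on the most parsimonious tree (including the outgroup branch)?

5

Character polarity is set by the outgroup: the derived state is whichever differs from the outgroup's state, so for C4 the derived state is '-', and for the remaining characters it is '+'.
C1: derived state '+' in Lineage H only — an autapomorphy, so it tells us nothing about relationships among taxa.
Only Lineage H and Lineage P show the derived state '+' for C2, supporting them as a clade.
Only Lineage K and Lineage M show the derived state '+' for C3, supporting them as a clade.
C4 (derived state '-') is shared by all ingroup taxa — unites the whole ingroup.
C5: derived state '+' in Lineage K, Lineage M, and Lineage S only — synapomorphy for {Lineage K, Lineage M, Lineage S}.
Most parsimonious ingroup topology: ((Lineage S,(Lineage M,Lineage K)),(Lineage P,Lineage H)).
Changes per character on this tree: C1: 1; C2: 1; C3: 1; C4: 1; C5: 1.
Total = 5.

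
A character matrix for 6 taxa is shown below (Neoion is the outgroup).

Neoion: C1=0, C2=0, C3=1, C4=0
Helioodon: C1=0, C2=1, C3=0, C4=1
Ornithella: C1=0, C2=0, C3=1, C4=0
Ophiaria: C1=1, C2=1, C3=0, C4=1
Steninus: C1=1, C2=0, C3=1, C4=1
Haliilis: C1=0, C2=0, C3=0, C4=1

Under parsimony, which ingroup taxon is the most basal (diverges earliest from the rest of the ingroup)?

Character polarity is set by the outgroup: the derived state is whichever differs from the outgroup's state, so for C3 the derived state is '0', and for the remaining characters it is '1'.
C1 (state '1') occurs in Ophiaria and Steninus but conflicts with the nesting implied by the other characters — most parsimoniously interpreted as homoplasy.
Only Helioodon and Ophiaria show the derived state '1' for C2, supporting them as a clade.
C3: derived state '0' in Haliilis, Helioodon, and Ophiaria only — synapomorphy for {Haliilis, Helioodon, Ophiaria}.
Only Haliilis, Helioodon, Ophiaria, and Steninus show the derived state '1' for C4, supporting them as a clade.
Most parsimonious ingroup topology: ((((Ophiaria,Helioodon),Haliilis),Steninus),Ornithella).
Ornithella is sister to the clade containing all other ingroup taxa, so it is the earliest-diverging (most basal) ingroup lineage.

Ornithella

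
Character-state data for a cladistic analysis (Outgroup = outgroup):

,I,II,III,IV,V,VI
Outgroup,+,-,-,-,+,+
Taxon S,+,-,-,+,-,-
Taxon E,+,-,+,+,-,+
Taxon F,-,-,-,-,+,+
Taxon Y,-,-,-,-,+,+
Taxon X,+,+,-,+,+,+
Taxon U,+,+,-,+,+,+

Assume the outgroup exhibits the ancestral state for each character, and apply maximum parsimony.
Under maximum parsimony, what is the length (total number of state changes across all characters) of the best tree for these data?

6

Character polarity is set by the outgroup: the derived state is whichever differs from the outgroup's state, so for I, V, VI the derived state is '-', and for the remaining characters it is '+'.
I (derived state '-') is shared by Taxon F and Taxon Y — a synapomorphy uniting that clade.
II (derived state '+') is shared by Taxon U and Taxon X — a synapomorphy uniting that clade.
III (derived state '+') is unique to Taxon E (autapomorphy; uninformative for grouping).
Only Taxon E, Taxon S, Taxon U, and Taxon X show the derived state '+' for IV, supporting them as a clade.
V (derived state '-') is shared by Taxon E and Taxon S — a synapomorphy uniting that clade.
VI: derived state '-' in Taxon S only — an autapomorphy, so it tells us nothing about relationships among taxa.
Most parsimonious ingroup topology: (((Taxon S,Taxon E),(Taxon X,Taxon U)),(Taxon F,Taxon Y)).
Changes per character on this tree: I: 1; II: 1; III: 1; IV: 1; V: 1; VI: 1.
Total = 6.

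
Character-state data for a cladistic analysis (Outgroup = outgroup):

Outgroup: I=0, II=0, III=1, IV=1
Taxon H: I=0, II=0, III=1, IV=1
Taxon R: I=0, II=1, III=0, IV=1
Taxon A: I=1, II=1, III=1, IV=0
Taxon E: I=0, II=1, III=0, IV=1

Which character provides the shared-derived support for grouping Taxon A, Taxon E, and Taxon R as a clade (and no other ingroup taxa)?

II

Character polarity is set by the outgroup: the derived state is whichever differs from the outgroup's state, so for III, IV the derived state is '0', and for the remaining characters it is '1'.
I: derived state '1' in Taxon A only — an autapomorphy, so it tells us nothing about relationships among taxa.
II (derived state '1') is shared by Taxon A, Taxon E, and Taxon R — a synapomorphy uniting that clade.
III: derived state '0' in Taxon E and Taxon R only — synapomorphy for {Taxon E, Taxon R}.
IV (derived state '0') is unique to Taxon A (autapomorphy; uninformative for grouping).
Most parsimonious ingroup topology: (Taxon H,((Taxon R,Taxon E),Taxon A)).
The clade {Taxon A, Taxon E, Taxon R} is supported by II: its derived state '1' occurs in exactly those taxa and in no other taxon (including the outgroup).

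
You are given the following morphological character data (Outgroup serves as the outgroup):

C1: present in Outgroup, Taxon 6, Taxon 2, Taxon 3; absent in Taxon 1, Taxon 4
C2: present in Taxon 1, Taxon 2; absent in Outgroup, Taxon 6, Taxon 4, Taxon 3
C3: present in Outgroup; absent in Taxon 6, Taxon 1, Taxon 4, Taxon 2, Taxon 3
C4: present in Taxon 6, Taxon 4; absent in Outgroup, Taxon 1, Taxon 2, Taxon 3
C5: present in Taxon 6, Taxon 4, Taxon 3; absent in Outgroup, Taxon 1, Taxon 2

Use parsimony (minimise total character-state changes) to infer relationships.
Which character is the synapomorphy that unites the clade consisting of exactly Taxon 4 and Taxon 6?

C4

Character polarity is set by the outgroup: the derived state is whichever differs from the outgroup's state, so for C1, C3 the derived state is 'absent', and for the remaining characters it is 'present'.
C1 (state 'absent') occurs in Taxon 1 and Taxon 4 but conflicts with the nesting implied by the other characters — most parsimoniously interpreted as homoplasy.
C2 (derived state 'present') is shared by Taxon 1 and Taxon 2 — a synapomorphy uniting that clade.
All ingroup taxa share the derived state 'absent' for C3; it defines the ingroup but does not resolve relationships within it.
Only Taxon 4 and Taxon 6 show the derived state 'present' for C4, supporting them as a clade.
C5: derived state 'present' in Taxon 3, Taxon 4, and Taxon 6 only — synapomorphy for {Taxon 3, Taxon 4, Taxon 6}.
Most parsimonious ingroup topology: (((Taxon 6,Taxon 4),Taxon 3),(Taxon 1,Taxon 2)).
The clade {Taxon 4, Taxon 6} is supported by C4: its derived state 'present' occurs in exactly those taxa and in no other taxon (including the outgroup).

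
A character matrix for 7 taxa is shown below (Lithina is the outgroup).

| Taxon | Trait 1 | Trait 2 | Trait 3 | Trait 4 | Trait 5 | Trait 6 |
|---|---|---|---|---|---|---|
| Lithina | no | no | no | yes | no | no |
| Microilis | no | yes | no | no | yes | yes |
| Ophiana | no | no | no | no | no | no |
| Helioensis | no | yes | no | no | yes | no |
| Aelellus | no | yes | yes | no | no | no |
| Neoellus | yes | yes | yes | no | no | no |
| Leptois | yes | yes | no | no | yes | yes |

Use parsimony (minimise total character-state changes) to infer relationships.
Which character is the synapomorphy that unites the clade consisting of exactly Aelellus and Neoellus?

Trait 3

Character polarity is set by the outgroup: the derived state is whichever differs from the outgroup's state, so for Trait 4 the derived state is 'no', and for the remaining characters it is 'yes'.
Trait 1 groups Leptois and Neoellus, which is incompatible with the clades supported by the remaining characters; treating it as convergent (homoplasy) costs fewer steps than any alternative tree.
Trait 2 (derived state 'yes') is shared by Aelellus, Helioensis, Leptois, Microilis, and Neoellus — a synapomorphy uniting that clade.
Trait 3 (derived state 'yes') is shared by Aelellus and Neoellus — a synapomorphy uniting that clade.
Trait 4 (derived state 'no') is shared by all ingroup taxa — unites the whole ingroup.
Only Helioensis, Leptois, and Microilis show the derived state 'yes' for Trait 5, supporting them as a clade.
Only Leptois and Microilis show the derived state 'yes' for Trait 6, supporting them as a clade.
Most parsimonious ingroup topology: ((((Microilis,Leptois),Helioensis),(Aelellus,Neoellus)),Ophiana).
The clade {Aelellus, Neoellus} is supported by Trait 3: its derived state 'yes' occurs in exactly those taxa and in no other taxon (including the outgroup).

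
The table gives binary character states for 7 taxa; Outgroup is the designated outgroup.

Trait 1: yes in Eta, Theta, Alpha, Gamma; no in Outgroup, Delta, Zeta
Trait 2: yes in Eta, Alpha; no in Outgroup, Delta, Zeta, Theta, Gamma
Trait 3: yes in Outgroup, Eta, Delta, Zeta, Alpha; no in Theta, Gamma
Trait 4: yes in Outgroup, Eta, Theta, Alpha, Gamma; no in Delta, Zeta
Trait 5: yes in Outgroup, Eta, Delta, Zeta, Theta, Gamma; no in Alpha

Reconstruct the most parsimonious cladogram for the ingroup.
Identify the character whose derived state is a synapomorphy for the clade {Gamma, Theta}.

Trait 3

Character polarity is set by the outgroup: the derived state is whichever differs from the outgroup's state, so for Trait 3, Trait 4, Trait 5 the derived state is 'no', and for the remaining characters it is 'yes'.
Trait 1: derived state 'yes' in Alpha, Eta, Gamma, and Theta only — synapomorphy for {Alpha, Eta, Gamma, Theta}.
Only Alpha and Eta show the derived state 'yes' for Trait 2, supporting them as a clade.
Trait 3 (derived state 'no') is shared by Gamma and Theta — a synapomorphy uniting that clade.
Only Delta and Zeta show the derived state 'no' for Trait 4, supporting them as a clade.
Trait 5: derived state 'no' in Alpha only — an autapomorphy, so it tells us nothing about relationships among taxa.
Most parsimonious ingroup topology: (((Eta,Alpha),(Theta,Gamma)),(Delta,Zeta)).
The clade {Gamma, Theta} is supported by Trait 3: its derived state 'no' occurs in exactly those taxa and in no other taxon (including the outgroup).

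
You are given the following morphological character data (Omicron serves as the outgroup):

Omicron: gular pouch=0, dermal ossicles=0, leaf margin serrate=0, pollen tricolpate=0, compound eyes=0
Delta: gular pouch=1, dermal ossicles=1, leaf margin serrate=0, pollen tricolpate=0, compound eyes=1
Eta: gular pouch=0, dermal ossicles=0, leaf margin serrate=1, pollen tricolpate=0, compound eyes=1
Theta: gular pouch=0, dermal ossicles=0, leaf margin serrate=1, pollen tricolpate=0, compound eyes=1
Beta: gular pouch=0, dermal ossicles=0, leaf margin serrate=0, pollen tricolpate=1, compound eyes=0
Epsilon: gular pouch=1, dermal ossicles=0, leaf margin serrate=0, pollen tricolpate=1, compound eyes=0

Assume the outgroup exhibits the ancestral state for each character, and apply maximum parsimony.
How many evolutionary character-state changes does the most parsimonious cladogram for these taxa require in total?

The outgroup has state '0' for every character, so '1' is the derived state throughout.
gular pouch (state '1') occurs in Delta and Epsilon but conflicts with the nesting implied by the other characters — most parsimoniously interpreted as homoplasy.
dermal ossicles: derived state '1' in Delta only — an autapomorphy, so it tells us nothing about relationships among taxa.
leaf margin serrate: derived state '1' in Eta and Theta only — synapomorphy for {Eta, Theta}.
pollen tricolpate: derived state '1' in Beta and Epsilon only — synapomorphy for {Beta, Epsilon}.
Only Delta, Eta, and Theta show the derived state '1' for compound eyes, supporting them as a clade.
Most parsimonious ingroup topology: ((Delta,(Eta,Theta)),(Beta,Epsilon)).
Changes per character on this tree: gular pouch: 2; dermal ossicles: 1; leaf margin serrate: 1; pollen tricolpate: 1; compound eyes: 1.
Total = 6.

6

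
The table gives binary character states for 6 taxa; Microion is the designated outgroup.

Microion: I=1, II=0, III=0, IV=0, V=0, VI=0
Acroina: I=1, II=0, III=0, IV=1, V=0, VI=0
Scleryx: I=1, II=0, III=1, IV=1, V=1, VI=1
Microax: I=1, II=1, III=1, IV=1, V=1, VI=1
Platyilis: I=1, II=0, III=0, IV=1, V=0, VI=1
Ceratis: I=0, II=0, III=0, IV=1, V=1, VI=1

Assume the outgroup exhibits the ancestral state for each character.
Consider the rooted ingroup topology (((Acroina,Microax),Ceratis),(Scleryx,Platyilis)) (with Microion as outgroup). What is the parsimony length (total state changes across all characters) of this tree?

Map each character onto (((Acroina,Microax),Ceratis),(Scleryx,Platyilis)) (rooted by Microion) and count the minimum state changes it requires (Fitch parsimony):
I: 1; II: 1; III: 2; IV: 1; V: 3; VI: 2.
Total tree length = 10.

10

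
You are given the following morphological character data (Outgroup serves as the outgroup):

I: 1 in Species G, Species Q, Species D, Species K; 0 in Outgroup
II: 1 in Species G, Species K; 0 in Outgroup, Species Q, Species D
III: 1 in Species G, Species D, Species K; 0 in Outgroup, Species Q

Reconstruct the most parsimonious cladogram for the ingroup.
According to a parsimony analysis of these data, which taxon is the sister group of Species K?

The outgroup has state '0' for every character, so '1' is the derived state throughout.
All ingroup taxa share the derived state '1' for I; it defines the ingroup but does not resolve relationships within it.
II: derived state '1' in Species G and Species K only — synapomorphy for {Species G, Species K}.
Only Species D, Species G, and Species K show the derived state '1' for III, supporting them as a clade.
Most parsimonious ingroup topology: (((Species G,Species K),Species D),Species Q).
Species K and Species G form a cherry on this tree, so they are sister taxa.

Species G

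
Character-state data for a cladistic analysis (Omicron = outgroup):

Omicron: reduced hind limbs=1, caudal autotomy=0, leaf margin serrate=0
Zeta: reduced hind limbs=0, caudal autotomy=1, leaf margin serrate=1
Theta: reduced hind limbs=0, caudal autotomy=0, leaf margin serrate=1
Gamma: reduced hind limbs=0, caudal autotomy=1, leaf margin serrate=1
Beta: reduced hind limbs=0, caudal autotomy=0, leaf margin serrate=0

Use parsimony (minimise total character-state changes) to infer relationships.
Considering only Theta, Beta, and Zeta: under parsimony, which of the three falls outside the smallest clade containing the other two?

Character polarity is set by the outgroup: the derived state is whichever differs from the outgroup's state, so for reduced hind limbs the derived state is '0', and for the remaining characters it is '1'.
reduced hind limbs (derived state '0') is shared by all ingroup taxa — unites the whole ingroup.
Only Gamma and Zeta show the derived state '1' for caudal autotomy, supporting them as a clade.
leaf margin serrate (derived state '1') is shared by Gamma, Theta, and Zeta — a synapomorphy uniting that clade.
Most parsimonious ingroup topology: (((Zeta,Gamma),Theta),Beta).
Theta and Zeta share a more recent common ancestor with each other than either does with Beta, so Beta is the least closely related of the three.

Beta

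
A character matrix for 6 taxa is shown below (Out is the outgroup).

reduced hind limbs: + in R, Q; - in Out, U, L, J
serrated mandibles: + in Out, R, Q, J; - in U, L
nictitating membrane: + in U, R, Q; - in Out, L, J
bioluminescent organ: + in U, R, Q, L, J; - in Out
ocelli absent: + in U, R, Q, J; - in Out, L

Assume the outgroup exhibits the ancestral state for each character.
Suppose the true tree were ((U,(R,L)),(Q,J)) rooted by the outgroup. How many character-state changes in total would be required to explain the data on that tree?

10

Map each character onto ((U,(R,L)),(Q,J)) (rooted by Out) and count the minimum state changes it requires (Fitch parsimony):
reduced hind limbs: 2; serrated mandibles: 2; nictitating membrane: 3; bioluminescent organ: 1; ocelli absent: 2.
Total tree length = 10.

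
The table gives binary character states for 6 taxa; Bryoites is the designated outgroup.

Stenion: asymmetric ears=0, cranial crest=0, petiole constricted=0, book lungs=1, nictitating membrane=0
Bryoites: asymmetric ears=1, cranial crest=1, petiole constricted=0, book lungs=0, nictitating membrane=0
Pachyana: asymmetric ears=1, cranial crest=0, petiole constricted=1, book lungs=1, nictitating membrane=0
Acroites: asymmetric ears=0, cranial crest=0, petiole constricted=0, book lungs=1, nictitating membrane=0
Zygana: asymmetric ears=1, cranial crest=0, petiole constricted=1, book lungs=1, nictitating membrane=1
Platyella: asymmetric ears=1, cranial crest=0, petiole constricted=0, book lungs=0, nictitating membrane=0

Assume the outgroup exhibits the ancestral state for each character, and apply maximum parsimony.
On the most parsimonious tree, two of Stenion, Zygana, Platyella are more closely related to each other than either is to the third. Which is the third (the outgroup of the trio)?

Platyella

Character polarity is set by the outgroup: the derived state is whichever differs from the outgroup's state, so for asymmetric ears, cranial crest the derived state is '0', and for the remaining characters it is '1'.
asymmetric ears (derived state '0') is shared by Acroites and Stenion — a synapomorphy uniting that clade.
All ingroup taxa share the derived state '0' for cranial crest; it defines the ingroup but does not resolve relationships within it.
Only Pachyana and Zygana show the derived state '1' for petiole constricted, supporting them as a clade.
Only Acroites, Pachyana, Stenion, and Zygana show the derived state '1' for book lungs, supporting them as a clade.
nictitating membrane (derived state '1') is unique to Zygana (autapomorphy; uninformative for grouping).
Most parsimonious ingroup topology: (((Zygana,Pachyana),(Acroites,Stenion)),Platyella).
Stenion and Zygana share a more recent common ancestor with each other than either does with Platyella, so Platyella is the least closely related of the three.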